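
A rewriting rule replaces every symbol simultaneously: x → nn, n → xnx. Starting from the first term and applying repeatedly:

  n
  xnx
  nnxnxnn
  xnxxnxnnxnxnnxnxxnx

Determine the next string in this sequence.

nnxnxnnnnxnxnnxnxxnxnnxnxnnxnxxnxnnxnxnnnnxnxnn

Replace each of the 19 characters of xnxxnxnnxnxnnxnxxnx in place — nn xnx nn nn xnx nn xnx xnx nn xnx nn xnx xnx nn xnx nn nn xnx nn — and concatenate.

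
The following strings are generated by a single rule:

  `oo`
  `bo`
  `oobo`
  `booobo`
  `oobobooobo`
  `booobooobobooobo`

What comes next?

oobobooobobooobooobobooobo

Each term (from the third on) is the two preceding terms concatenated in order: term 3 = oo·bo = oobo.
Continuing: oobobooobo · booobooobobooobo gives term 7.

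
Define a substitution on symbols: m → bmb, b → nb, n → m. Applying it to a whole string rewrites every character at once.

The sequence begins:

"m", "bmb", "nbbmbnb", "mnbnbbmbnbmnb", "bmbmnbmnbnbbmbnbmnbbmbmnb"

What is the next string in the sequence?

φ(bmbmnbmnbnbbmbnbmnbbmbmnb) expands symbol-by-symbol to nb bmb nb bmb m nb bmb m nb m nb nb bmb nb m nb bmb m nb nb bmb nb bmb m nb; joining the 25 pieces gives the next term.

nbbmbnbbmbmnbbmbmnbmnbnbbmbnbmnbbmbmnbnbbmbnbbmbmnb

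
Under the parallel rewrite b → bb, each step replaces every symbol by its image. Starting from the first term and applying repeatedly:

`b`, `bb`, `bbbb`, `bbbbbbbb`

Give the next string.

Rewriting each symbol of bbbbbbbb: b→bb, b→bb, b→bb, b→bb, b→bb, b→bb, b→bb, b→bb, which concatenates to bb bb bb bb bb bb bb bb.

bbbbbbbbbbbbbbbb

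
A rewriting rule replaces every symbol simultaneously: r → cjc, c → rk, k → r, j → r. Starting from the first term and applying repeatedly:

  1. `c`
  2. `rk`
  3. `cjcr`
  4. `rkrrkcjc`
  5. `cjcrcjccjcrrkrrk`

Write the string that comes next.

Replace each of the 16 characters of cjcrcjccjcrrkrrk in place — rk r rk cjc rk r rk rk r rk cjc cjc r cjc cjc r — and concatenate.

rkrrkcjcrkrrkrkrrkcjccjcrcjccjcr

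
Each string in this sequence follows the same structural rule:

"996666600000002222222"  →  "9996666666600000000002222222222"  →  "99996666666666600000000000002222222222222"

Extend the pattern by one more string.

The n-th term is n 9's then 3n-1 6's then 3n+1 0's then 3n+1 2's, where the shown terms are n = 2, 3, 4.
For the next term, n = 5, so the run lengths are 5, 14, 16, 16.

999996666666666666600000000000000002222222222222222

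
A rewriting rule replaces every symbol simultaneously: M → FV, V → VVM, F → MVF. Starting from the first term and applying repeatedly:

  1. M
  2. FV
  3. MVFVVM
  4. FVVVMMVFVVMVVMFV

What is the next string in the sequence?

MVFVVMVVMVVMFVFVVVMMVFVVMVVMFVVVMVVMFVMVFVVM

Replace each of the 16 characters of FVVVMMVFVVMVVMFV in place — MVF VVM VVM VVM FV FV VVM MVF VVM VVM FV VVM VVM FV MVF VVM — and concatenate.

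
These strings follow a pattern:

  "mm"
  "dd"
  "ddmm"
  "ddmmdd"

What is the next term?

This is a Fibonacci-style word recurrence s(k) = s(k−1)·s(k−2): e.g. dd·mm = ddmm.
Continuing: ddmmdd · ddmm gives term 5.

ddmmddddmm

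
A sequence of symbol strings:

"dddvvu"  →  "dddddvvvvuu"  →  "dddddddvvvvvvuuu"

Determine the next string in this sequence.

dddddddddvvvvvvvvuuuu

Reading off run lengths: d runs 3, 5, 7; v runs 2, 4, 6; u runs 1, 2, 3 — each is linear in n (n = 1, 2, …).
At n = 4 the blocks have lengths 9, 8, 4.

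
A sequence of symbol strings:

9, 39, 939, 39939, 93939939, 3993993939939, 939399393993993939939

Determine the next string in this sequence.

From term 3 onward, concatenate the second-to-last term with the last: 9·39 = 939, 39·939 = 39939, …
So term 8 is 3993993939939·939399393993993939939.

3993993939939939399393993993939939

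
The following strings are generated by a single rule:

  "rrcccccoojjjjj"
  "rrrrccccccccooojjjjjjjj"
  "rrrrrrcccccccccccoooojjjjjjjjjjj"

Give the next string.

Term n consists of 2n r's, followed by 3n+2 c's, followed by n+1 o's, followed by 3n+2 j's (n = 1, 2, …).
For the next term, n = 4, so the run lengths are 8, 14, 5, 14.

rrrrrrrrccccccccccccccooooojjjjjjjjjjjjjj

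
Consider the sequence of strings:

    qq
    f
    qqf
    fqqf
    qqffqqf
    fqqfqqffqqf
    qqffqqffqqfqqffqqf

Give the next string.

From term 3 onward, concatenate the second-to-last term with the last: qq·f = qqf, f·qqf = fqqf, …
The next term joins fqqfqqffqqf and qqffqqffqqfqqffqqf.

fqqfqqffqqfqqffqqffqqfqqffqqf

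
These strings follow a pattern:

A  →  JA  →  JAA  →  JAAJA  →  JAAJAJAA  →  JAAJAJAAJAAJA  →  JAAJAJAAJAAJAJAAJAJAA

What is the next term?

From term 3 onward, concatenate the last term with the second-to-last: JA·A = JAA, JAA·JA = JAAJA, …
Continuing: JAAJAJAAJAAJAJAAJAJAA · JAAJAJAAJAAJA gives term 8.

JAAJAJAAJAAJAJAAJAJAAJAAJAJAAJAAJA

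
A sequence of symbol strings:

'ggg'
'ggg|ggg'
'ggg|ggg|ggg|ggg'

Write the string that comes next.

Each string is two copies of the previous one joined by '|'.
Doubling ggg|ggg|ggg|ggg with '|' between the halves:

ggg|ggg|ggg|ggg|ggg|ggg|ggg|ggg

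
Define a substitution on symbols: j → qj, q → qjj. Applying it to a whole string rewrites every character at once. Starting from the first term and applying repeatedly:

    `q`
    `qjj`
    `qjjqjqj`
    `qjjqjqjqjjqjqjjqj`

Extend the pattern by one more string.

Rewriting the 17 symbols of qjjqjqjqjjqjqjjqj one by one yields qjj qj qj qjj qj qjj qj qjj qj qj qjj qj qjj qj qj qjj qj; concatenated:

qjjqjqjqjjqjqjjqjqjjqjqjqjjqjqjjqjqjqjjqj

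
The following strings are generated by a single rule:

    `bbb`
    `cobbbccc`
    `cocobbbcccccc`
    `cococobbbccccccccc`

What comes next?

Each term wraps the previous one in co on the left and ccc on the right.
One more step from cococobbbccccccccc gives the answer.

cocococobbbcccccccccccc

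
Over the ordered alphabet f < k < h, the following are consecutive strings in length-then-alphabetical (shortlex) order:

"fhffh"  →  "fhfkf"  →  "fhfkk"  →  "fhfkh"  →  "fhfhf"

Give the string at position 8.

fhkff

Advancing 3 positions from fhfhf through fhfhf → fhfhk → fhfhh reaches term 8.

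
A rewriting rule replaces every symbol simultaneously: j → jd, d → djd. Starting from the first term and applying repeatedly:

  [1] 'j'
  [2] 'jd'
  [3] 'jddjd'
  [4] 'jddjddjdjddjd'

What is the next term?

jddjddjdjddjddjdjddjdjddjddjdjddjd

Applying the rule to each of the 13 symbols of jddjddjdjddjd gives the pieces jd djd djd jd djd djd jd djd jd djd djd jd djd, which concatenate to the answer.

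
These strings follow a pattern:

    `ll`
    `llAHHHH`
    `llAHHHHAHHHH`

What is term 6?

The strings grow by a fixed suffix AHHHH each time.
From llAHHHHAHHHH, 3 further steps: llAHHHHAHHHH → llAHHHHAHHHHAHHHH → llAHHHHAHHHHAHHHHAHHHH → (answer).

llAHHHHAHHHHAHHHHAHHHHAHHHH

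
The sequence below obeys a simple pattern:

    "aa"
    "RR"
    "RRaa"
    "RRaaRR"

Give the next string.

From term 3 onward, concatenate the last term with the second-to-last: RR·aa = RRaa, RRaa·RR = RRaaRR, …
Continuing: RRaaRR · RRaa gives term 5.

RRaaRRRRaa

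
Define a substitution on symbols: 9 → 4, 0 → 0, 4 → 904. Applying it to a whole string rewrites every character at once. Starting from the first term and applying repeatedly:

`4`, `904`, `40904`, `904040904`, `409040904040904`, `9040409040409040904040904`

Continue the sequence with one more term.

Applying the rule to each of the 25 symbols of 9040409040409040904040904 gives the pieces 4 0 904 0 904 0 4 0 904 0 904 0 4 0 904 0 4 0 904 0 904 0 4 0 904, which concatenate to the answer.

40904090404090409040409040409040904040904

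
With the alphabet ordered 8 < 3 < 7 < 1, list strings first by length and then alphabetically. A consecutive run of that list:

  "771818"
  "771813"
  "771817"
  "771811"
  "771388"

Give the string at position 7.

Continuing the enumeration 2 steps past 771388: 771388 → 771383 → (answer).

771387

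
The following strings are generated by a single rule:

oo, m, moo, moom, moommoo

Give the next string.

moommoomoom

Each term (from the third on) is the previous term followed by the one before it: term 3 = m·oo = moo.
So term 6 is moommoo·moom.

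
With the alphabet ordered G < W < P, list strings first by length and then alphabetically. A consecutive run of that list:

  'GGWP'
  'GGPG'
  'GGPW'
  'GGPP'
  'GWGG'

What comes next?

GWGW

Find the rightmost character of GWGG below P, bump it to the next letter, and reset everything to its right to G.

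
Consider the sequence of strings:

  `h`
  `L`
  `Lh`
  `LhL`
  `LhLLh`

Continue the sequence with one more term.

This is a Fibonacci-style word recurrence s(k) = s(k−1)·s(k−2): e.g. L·h = Lh.
Continuing: LhLLh · LhL gives term 6.

LhLLhLhL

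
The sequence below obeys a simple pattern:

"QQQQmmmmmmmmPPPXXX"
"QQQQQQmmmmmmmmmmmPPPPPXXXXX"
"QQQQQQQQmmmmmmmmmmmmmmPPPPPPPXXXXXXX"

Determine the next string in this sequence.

QQQQQQQQQQmmmmmmmmmmmmmmmmmPPPPPPPPPXXXXXXXXX

Each string has the form Q^{2n} m^{3n+2} P^{2n-1} X^{2n-1}, where the shown terms are n = 2, 3, 4.
At n = 5 the blocks have lengths 10, 17, 9, 9.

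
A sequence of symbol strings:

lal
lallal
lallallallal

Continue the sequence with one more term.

s(k+1) = s(k)·s(k) — each term doubles the last.
Doubling lallallallal:

lallallallallallallallal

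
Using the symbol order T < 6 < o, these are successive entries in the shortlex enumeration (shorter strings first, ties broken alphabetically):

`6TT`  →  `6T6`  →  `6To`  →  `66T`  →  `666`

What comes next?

66o

Find the rightmost character of 666 below o, bump it to the next letter, and reset everything to its right to T.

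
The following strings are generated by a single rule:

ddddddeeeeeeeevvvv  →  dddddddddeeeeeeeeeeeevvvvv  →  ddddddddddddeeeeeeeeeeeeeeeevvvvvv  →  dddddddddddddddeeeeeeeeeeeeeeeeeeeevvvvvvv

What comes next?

ddddddddddddddddddeeeeeeeeeeeeeeeeeeeeeeeevvvvvvvv

Each string has the form d^{3n} e^{4n} v^{n+2}, where the shown terms are n = 2, 3, 4, 5.
At n = 6 the blocks have lengths 18, 24, 8.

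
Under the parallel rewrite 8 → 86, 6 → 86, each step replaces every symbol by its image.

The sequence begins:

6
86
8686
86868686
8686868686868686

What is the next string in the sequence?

φ(8686868686868686) expands symbol-by-symbol to 86 86 86 86 86 86 86 86 86 86 86 86 86 86 86 86; joining the 16 pieces gives the next term.

86868686868686868686868686868686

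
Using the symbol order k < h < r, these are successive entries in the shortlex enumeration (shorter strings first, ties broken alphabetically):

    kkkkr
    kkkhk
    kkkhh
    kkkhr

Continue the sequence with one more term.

kkkrk

Find the rightmost character of kkkhr below r, bump it to the next letter, and reset everything to its right to k.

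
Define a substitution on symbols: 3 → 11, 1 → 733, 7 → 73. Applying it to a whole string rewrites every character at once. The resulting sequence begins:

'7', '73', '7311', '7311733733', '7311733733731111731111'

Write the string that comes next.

Applying the rule to each of the 22 symbols of 7311733733731111731111 gives the pieces 73 11 733 733 73 11 11 73 11 11 73 11 733 733 733 733 73 11 733 733 733 733, which concatenate to the answer.

731173373373111173111173117337337337337311733733733733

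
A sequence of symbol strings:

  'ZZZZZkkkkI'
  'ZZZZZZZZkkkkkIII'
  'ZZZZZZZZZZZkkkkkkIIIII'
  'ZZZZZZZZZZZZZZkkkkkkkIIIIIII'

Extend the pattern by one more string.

Term n consists of 3n+2 Z's, followed by n+3 k's, followed by 2n-1 I's (n = 1, 2, …).
For the next term, n = 5, so the run lengths are 17, 8, 9.

ZZZZZZZZZZZZZZZZZkkkkkkkkIIIIIIIII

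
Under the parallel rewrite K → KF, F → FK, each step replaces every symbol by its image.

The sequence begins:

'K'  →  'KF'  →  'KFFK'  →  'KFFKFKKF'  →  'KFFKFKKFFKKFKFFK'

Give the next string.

φ(KFFKFKKFFKKFKFFK) expands symbol-by-symbol to KF FK FK KF FK KF KF FK FK KF KF FK KF FK FK KF; joining the 16 pieces gives the next term.

KFFKFKKFFKKFKFFKFKKFKFFKKFFKFKKF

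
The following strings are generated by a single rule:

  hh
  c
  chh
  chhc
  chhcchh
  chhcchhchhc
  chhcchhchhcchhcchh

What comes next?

From term 3 onward, concatenate the last term with the second-to-last: c·hh = chh, chh·c = chhc, …
So term 8 is chhcchhchhcchhcchh·chhcchhchhc.

chhcchhchhcchhcchhchhcchhchhc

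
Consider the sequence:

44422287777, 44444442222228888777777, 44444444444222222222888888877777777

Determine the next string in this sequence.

Reading off run lengths: 4 runs 3, 7, 11; 2 runs 3, 6, 9; 8 runs 1, 4, 7; 7 runs 4, 6, 8 — each is linear in n (n = 1, 2, …).
For the next term, n = 4, so the run lengths are 15, 12, 10, 10.

44444444444444422222222222288888888887777777777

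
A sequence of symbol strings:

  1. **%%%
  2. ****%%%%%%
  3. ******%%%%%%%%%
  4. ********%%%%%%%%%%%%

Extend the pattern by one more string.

**********%%%%%%%%%%%%%%%

Each string has the form *^{2n} %^{3n} (n = 1, 2, …).
For the next term, n = 5, so the run lengths are 10, 15.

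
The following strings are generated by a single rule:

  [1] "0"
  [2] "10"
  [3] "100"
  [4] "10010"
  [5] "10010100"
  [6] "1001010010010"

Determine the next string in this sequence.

100101001001010010100

This is a Fibonacci-style word recurrence s(k) = s(k−1)·s(k−2): e.g. 10·0 = 100.
Continuing: 1001010010010 · 10010100 gives term 7.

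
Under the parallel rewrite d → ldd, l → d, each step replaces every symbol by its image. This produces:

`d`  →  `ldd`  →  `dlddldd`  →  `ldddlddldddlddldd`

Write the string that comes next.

Rewriting the 17 symbols of ldddlddldddlddldd one by one yields d ldd ldd ldd d ldd ldd d ldd ldd ldd d ldd ldd d ldd ldd; concatenated:

dlddlddldddlddldddlddlddldddlddldddlddldd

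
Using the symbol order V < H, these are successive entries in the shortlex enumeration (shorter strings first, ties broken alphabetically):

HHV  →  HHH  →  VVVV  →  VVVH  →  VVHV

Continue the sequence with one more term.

VVHH

The successor of VVHV increments the rightmost position that isn't already H and resets every position after it to V.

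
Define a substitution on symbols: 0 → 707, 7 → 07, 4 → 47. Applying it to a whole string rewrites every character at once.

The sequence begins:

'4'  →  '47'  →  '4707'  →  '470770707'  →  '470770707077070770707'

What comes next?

47077070707707077070770707077070770707077070770707

Replace each of the 21 characters of 470770707077070770707 in place — 47 07 707 07 07 707 07 707 07 707 07 07 707 07 707 07 07 707 07 707 07 — and concatenate.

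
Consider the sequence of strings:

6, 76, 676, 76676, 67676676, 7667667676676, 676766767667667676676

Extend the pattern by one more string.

7667667676676676766767667667676676

From term 3 onward, concatenate the second-to-last term with the last: 6·76 = 676, 76·676 = 76676, …
So term 8 is 7667667676676·676766767667667676676.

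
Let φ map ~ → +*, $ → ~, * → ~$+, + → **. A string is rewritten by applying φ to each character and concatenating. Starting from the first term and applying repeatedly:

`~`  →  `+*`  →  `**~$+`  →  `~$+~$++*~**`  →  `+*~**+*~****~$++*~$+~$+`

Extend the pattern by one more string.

Rewriting the 23 symbols of +*~**+*~****~$++*~$+~$+ one by one yields ** ~$+ +* ~$+ ~$+ ** ~$+ +* ~$+ ~$+ ~$+ ~$+ +* ~ ** ** ~$+ +* ~ ** +* ~ **; concatenated:

**~$++*~$+~$+**~$++*~$+~$+~$+~$++*~****~$++*~**+*~**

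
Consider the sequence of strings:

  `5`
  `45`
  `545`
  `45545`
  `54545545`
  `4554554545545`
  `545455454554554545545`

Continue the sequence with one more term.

This is a Fibonacci-style word recurrence s(k) = s(k−2)·s(k−1): e.g. 5·45 = 545.
The next term joins 4554554545545 and 545455454554554545545.

4554554545545545455454554554545545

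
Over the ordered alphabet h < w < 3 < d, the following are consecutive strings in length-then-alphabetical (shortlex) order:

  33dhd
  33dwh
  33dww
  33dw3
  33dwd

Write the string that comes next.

Find the rightmost character of 33dwd below d, bump it to the next letter, and reset everything to its right to h.

33d3h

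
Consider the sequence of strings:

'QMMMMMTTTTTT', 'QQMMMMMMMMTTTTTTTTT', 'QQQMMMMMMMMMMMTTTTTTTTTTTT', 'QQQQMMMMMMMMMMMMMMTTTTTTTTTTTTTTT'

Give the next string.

QQQQQMMMMMMMMMMMMMMMMMTTTTTTTTTTTTTTTTTT

Term n consists of n-1 Q's, followed by 3n-1 M's, followed by 3n T's, where the shown terms are n = 2, 3, 4, 5.
For the next term, n = 6, so the run lengths are 5, 17, 18.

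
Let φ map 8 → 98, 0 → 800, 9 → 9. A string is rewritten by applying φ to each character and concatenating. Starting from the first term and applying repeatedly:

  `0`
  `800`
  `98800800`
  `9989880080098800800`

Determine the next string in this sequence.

999899898800800988008009989880080098800800

Applying the rule to each of the 19 symbols of 9989880080098800800 gives the pieces 9 9 98 9 98 98 800 800 98 800 800 9 98 98 800 800 98 800 800, which concatenate to the answer.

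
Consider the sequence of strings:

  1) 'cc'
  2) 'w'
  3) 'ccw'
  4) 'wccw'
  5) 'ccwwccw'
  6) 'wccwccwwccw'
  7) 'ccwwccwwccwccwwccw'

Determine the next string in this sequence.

This is a Fibonacci-style word recurrence s(k) = s(k−2)·s(k−1): e.g. cc·w = ccw.
The next term joins wccwccwwccw and ccwwccwwccwccwwccw.

wccwccwwccwccwwccwwccwccwwccw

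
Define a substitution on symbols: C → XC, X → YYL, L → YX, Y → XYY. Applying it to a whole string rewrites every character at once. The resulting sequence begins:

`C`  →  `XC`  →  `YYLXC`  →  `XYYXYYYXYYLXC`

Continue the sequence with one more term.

YYLXYYXYYYYLXYYXYYXYYYYLXYYXYYYXYYLXC

Applying the rule to each of the 13 symbols of XYYXYYYXYYLXC gives the pieces YYL XYY XYY YYL XYY XYY XYY YYL XYY XYY YX YYL XC, which concatenate to the answer.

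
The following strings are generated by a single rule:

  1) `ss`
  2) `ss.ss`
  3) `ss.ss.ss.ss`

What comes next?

Every step duplicates the string with '.' between the halves.
One more doubling of ss.ss.ss.ss gives the answer.

ss.ss.ss.ss.ss.ss.ss.ss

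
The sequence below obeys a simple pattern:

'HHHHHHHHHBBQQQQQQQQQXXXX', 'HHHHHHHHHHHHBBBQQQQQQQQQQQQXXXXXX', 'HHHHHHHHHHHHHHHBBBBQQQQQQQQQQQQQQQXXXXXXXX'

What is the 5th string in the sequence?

HHHHHHHHHHHHHHHHHHHHHBBBBBBQQQQQQQQQQQQQQQQQQQQQXXXXXXXXXXXX

The n-th term is 3n+3 H's then n B's then 3n+3 Q's then 2n X's, where the shown terms are n = 2, 3, 4.
For term 5, n = 6, so the run lengths are 21, 6, 21, 12.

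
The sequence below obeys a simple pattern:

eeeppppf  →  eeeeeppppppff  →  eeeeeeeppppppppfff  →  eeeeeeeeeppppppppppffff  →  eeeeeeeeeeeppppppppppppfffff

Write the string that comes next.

The n-th term is 2n-1 e's then 2n p's then n-1 f's, where the shown terms are n = 2, 3, 4, 5, 6.
For the next term, n = 7, so the run lengths are 13, 14, 6.

eeeeeeeeeeeeeppppppppppppppffffff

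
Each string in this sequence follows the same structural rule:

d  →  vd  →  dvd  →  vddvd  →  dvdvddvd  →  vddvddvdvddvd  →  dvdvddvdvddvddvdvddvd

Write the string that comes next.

This is a Fibonacci-style word recurrence s(k) = s(k−2)·s(k−1): e.g. d·vd = dvd.
The next term joins vddvddvdvddvd and dvdvddvdvddvddvdvddvd.

vddvddvdvddvddvdvddvdvddvddvdvddvd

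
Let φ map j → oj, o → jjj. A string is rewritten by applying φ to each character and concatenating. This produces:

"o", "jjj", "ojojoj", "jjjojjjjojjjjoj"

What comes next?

ojojojjjjojojojojjjjojojojojjjjoj

Replace each of the 15 characters of jjjojjjjojjjjoj in place — oj oj oj jjj oj oj oj oj jjj oj oj oj oj jjj oj — and concatenate.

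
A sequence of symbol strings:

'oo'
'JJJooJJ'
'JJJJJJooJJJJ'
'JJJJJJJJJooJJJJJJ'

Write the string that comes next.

Each term wraps the previous one in JJJ on the left and JJ on the right.
So the next term is JJJ·JJJJJJJJJooJJJJJJ·JJ.

JJJJJJJJJJJJooJJJJJJJJ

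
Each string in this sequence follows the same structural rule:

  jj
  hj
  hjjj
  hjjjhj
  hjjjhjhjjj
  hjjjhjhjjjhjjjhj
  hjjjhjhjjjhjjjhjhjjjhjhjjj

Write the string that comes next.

Each term (from the third on) is the previous term followed by the one before it: term 3 = hj·jj = hjjj.
The next term joins hjjjhjhjjjhjjjhjhjjjhjhjjj and hjjjhjhjjjhjjjhj.

hjjjhjhjjjhjjjhjhjjjhjhjjjhjjjhjhjjjhjjjhj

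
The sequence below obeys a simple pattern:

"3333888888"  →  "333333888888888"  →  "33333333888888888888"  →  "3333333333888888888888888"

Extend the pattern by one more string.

Term n consists of 2n 3's, followed by 3n 8's, where the shown terms are n = 2, 3, 4, 5.
At n = 6 the blocks have lengths 12, 18.

333333333333888888888888888888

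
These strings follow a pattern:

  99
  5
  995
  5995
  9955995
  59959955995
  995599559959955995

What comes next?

59959955995995599559959955995

Each term (from the third on) is the two preceding terms concatenated in order: term 3 = 99·5 = 995.
So term 8 is 59959955995·995599559959955995.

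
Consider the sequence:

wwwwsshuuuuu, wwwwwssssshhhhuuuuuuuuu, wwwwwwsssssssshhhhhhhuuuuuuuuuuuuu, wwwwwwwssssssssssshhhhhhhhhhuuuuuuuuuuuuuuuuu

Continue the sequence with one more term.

The n-th term is n+3 w's then 3n-1 s's then 3n-2 h's then 4n+1 u's (n = 1, 2, …).
At n = 5 the blocks have lengths 8, 14, 13, 21.

wwwwwwwwsssssssssssssshhhhhhhhhhhhhuuuuuuuuuuuuuuuuuuuuu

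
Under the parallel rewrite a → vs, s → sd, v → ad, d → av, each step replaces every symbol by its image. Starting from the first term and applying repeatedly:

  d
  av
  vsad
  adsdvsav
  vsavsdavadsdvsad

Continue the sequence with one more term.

Applying the rule to each of the 16 symbols of vsavsdavadsdvsad gives the pieces ad sd vs ad sd av vs ad vs av sd av ad sd vs av, which concatenate to the answer.

adsdvsadsdavvsadvsavsdavadsdvsav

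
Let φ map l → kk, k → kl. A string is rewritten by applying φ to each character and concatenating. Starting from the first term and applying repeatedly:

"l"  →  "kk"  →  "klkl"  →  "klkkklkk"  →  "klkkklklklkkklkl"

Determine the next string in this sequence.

klkkklklklkkklkkklkkklklklkkklkk

Applying the rule to each of the 16 symbols of klkkklklklkkklkl gives the pieces kl kk kl kl kl kk kl kk kl kk kl kl kl kk kl kk, which concatenate to the answer.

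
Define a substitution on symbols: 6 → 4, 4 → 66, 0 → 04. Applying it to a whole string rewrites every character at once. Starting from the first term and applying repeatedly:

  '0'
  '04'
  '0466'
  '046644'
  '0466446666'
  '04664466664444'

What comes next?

Rewriting the 14 symbols of 04664466664444 one by one yields 04 66 4 4 66 66 4 4 4 4 66 66 66 66; concatenated:

0466446666444466666666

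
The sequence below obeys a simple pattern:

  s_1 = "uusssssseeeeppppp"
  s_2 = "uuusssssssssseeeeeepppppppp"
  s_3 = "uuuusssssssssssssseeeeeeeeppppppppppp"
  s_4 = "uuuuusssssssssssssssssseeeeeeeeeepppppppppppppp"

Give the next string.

uuuuuusssssssssssssssssssssseeeeeeeeeeeeppppppppppppppppp

Term n consists of n u's, followed by 4n-2 s's, followed by 2n e's, followed by 3n-1 p's, where the shown terms are n = 2, 3, 4, 5.
Setting n = 6 gives 6, 22, 12, 17 characters in each block.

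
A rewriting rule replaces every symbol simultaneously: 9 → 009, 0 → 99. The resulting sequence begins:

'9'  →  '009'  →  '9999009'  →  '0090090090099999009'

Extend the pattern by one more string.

φ(0090090090099999009) expands symbol-by-symbol to 99 99 009 99 99 009 99 99 009 99 99 009 009 009 009 009 99 99 009; joining the 19 pieces gives the next term.

99990099999009999900999990090090090090099999009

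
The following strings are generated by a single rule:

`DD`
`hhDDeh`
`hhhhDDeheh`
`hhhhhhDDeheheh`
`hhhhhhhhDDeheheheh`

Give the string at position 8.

hhhhhhhhhhhhhhDDeheheheheheheh

s(k+1) = hh·s(k)·eh, so each term gains hh as a prefix and eh as a suffix.
From hhhhhhhhDDeheheheh, 3 further steps: hhhhhhhhDDeheheheh → hhhhhhhhhhDDeheheheheh → hhhhhhhhhhhhDDeheheheheheh → (answer).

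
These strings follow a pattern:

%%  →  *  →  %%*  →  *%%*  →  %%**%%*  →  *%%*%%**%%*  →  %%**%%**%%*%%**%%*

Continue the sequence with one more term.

This is a Fibonacci-style word recurrence s(k) = s(k−2)·s(k−1): e.g. %%·* = %%*.
The next term joins *%%*%%**%%* and %%**%%**%%*%%**%%*.

*%%*%%**%%*%%**%%**%%*%%**%%*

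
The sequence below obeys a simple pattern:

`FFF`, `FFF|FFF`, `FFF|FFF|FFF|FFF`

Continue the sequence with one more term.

FFF|FFF|FFF|FFF|FFF|FFF|FFF|FFF

Every step duplicates the string with '|' between the halves.
One more doubling of FFF|FFF|FFF|FFF gives the answer.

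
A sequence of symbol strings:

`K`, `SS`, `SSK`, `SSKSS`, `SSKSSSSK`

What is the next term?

Each term (from the third on) is the previous term followed by the one before it: term 3 = SS·K = SSK.
So term 6 is SSKSSSSK·SSKSS.

SSKSSSSKSSKSS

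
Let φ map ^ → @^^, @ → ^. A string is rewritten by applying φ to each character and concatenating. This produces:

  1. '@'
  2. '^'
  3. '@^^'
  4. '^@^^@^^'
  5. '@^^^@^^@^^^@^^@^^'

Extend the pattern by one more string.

^@^^@^^@^^^@^^@^^^@^^@^^@^^^@^^@^^^@^^@^^

Replace each of the 17 characters of @^^^@^^@^^^@^^@^^ in place — ^ @^^ @^^ @^^ ^ @^^ @^^ ^ @^^ @^^ @^^ ^ @^^ @^^ ^ @^^ @^^ — and concatenate.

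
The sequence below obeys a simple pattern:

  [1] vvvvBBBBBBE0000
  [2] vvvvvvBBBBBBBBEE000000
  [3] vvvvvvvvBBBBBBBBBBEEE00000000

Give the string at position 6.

vvvvvvvvvvvvvvBBBBBBBBBBBBBBBBEEEEEE00000000000000

Term n consists of 2n v's, followed by 2n+2 B's, followed by n-1 E's, followed by 2n 0's, where the shown terms are n = 2, 3, 4.
Setting n = 7 gives 14, 16, 6, 14 characters in each block.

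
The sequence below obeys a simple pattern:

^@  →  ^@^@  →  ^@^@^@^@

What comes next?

^@^@^@^@^@^@^@^@

s(k+1) = s(k)·s(k) — each term doubles the last.
So the next term is two copies of ^@^@^@^@.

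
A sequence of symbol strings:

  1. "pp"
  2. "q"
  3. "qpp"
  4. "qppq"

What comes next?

From term 3 onward, concatenate the last term with the second-to-last: q·pp = qpp, qpp·q = qppq, …
Continuing: qppq · qpp gives term 5.

qppqqpp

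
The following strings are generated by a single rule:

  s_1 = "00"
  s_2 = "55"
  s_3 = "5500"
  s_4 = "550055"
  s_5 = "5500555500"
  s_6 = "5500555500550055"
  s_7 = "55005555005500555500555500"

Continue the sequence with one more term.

550055550055005555005555005500555500550055

This is a Fibonacci-style word recurrence s(k) = s(k−1)·s(k−2): e.g. 55·00 = 5500.
So term 8 is 55005555005500555500555500·5500555500550055.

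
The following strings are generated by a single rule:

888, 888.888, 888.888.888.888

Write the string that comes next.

Every step duplicates the string with '.' between the halves.
So the next term is two copies of 888.888.888.888 with '.' between the halves.

888.888.888.888.888.888.888.888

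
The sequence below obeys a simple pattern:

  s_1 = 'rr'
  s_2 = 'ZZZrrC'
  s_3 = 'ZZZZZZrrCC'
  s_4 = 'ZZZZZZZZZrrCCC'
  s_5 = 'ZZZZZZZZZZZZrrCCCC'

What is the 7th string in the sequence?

ZZZZZZZZZZZZZZZZZZrrCCCCCC

Every step adds ZZZ to the front and C to the end of the previous string.
From ZZZZZZZZZZZZrrCCCC, 2 further steps: ZZZZZZZZZZZZrrCCCC → ZZZZZZZZZZZZZZZrrCCCCC → (answer).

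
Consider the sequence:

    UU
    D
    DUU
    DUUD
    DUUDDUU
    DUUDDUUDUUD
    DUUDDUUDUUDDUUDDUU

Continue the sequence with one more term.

From term 3 onward, concatenate the last term with the second-to-last: D·UU = DUU, DUU·D = DUUD, …
So term 8 is DUUDDUUDUUDDUUDDUU·DUUDDUUDUUD.

DUUDDUUDUUDDUUDDUUDUUDDUUDUUD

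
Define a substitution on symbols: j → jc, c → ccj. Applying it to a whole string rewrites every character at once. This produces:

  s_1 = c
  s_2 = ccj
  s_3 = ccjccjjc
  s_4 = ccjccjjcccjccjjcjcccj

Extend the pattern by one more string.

ccjccjjcccjccjjcjcccjccjccjjcccjccjjcjcccjjcccjccjccjjc

φ(ccjccjjcccjccjjcjcccj) expands symbol-by-symbol to ccj ccj jc ccj ccj jc jc ccj ccj ccj jc ccj ccj jc jc ccj jc ccj ccj ccj jc; joining the 21 pieces gives the next term.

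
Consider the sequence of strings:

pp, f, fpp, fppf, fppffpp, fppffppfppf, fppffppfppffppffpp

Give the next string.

fppffppfppffppffppfppffppfppf

Each term (from the third on) is the previous term followed by the one before it: term 3 = f·pp = fpp.
So term 8 is fppffppfppffppffpp·fppffppfppf.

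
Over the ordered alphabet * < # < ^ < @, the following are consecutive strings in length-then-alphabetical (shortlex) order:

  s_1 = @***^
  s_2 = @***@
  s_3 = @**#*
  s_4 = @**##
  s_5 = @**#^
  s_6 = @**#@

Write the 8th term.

@**^#

Continuing the enumeration 2 steps past @**#@: @**#@ → @**^* → (answer).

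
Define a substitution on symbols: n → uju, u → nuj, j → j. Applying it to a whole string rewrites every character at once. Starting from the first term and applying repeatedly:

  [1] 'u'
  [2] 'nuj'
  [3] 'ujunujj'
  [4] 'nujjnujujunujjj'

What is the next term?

ujunujjjujunujjnujjnujujunujjjj

φ(nujjnujujunujjj) expands symbol-by-symbol to uju nuj j j uju nuj j nuj j nuj uju nuj j j j; joining the 15 pieces gives the next term.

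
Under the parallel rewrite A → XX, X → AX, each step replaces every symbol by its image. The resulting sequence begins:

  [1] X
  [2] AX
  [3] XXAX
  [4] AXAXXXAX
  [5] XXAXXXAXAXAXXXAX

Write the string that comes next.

AXAXXXAXAXAXXXAXXXAXXXAXAXAXXXAX

Applying the rule to each of the 16 symbols of XXAXXXAXAXAXXXAX gives the pieces AX AX XX AX AX AX XX AX XX AX XX AX AX AX XX AX, which concatenate to the answer.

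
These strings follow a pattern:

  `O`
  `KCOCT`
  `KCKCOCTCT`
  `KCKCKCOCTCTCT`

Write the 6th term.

s(k+1) = KC·s(k)·CT, so each term gains KC as a prefix and CT as a suffix.
From KCKCKCOCTCTCT, 2 further steps: KCKCKCOCTCTCT → KCKCKCKCOCTCTCTCT → (answer).

KCKCKCKCKCOCTCTCTCTCT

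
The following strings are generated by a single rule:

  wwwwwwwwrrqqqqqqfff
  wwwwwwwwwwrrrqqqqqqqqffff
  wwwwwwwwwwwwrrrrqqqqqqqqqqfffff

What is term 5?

Each string has the form w^{2n+2} r^{n-1} q^{2n} f^{n}, where the shown terms are n = 3, 4, 5.
Setting n = 7 gives 16, 6, 14, 7 characters in each block.

wwwwwwwwwwwwwwwwrrrrrrqqqqqqqqqqqqqqfffffff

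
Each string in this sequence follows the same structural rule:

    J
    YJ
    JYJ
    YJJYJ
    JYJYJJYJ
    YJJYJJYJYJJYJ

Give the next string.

JYJYJJYJYJJYJJYJYJJYJ

Each term (from the third on) is the two preceding terms concatenated in order: term 3 = J·YJ = JYJ.
So term 7 is JYJYJJYJ·YJJYJJYJYJJYJ.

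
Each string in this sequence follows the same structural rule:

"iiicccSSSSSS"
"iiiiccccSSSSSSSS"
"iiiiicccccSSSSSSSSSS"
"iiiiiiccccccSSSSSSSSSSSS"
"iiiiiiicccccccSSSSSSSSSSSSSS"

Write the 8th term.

iiiiiiiiiiccccccccccSSSSSSSSSSSSSSSSSSSS

Term n consists of n+1 i's, followed by n+1 c's, followed by 2n+2 S's, where the shown terms are n = 2, 3, 4, 5, 6.
At n = 9 the blocks have lengths 10, 10, 20.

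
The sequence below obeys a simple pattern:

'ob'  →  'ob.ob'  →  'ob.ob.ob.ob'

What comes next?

Each string is two copies of the previous one joined by '.'.
One more doubling of ob.ob.ob.ob gives the answer.

ob.ob.ob.ob.ob.ob.ob.ob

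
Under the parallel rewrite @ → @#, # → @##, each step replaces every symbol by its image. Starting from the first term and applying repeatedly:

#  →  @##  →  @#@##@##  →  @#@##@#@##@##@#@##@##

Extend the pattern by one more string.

Rewriting the 21 symbols of @#@##@#@##@##@#@##@## one by one yields @# @## @# @## @## @# @## @# @## @## @# @## @## @# @## @# @## @## @# @## @##; concatenated:

@#@##@#@##@##@#@##@#@##@##@#@##@##@#@##@#@##@##@#@##@##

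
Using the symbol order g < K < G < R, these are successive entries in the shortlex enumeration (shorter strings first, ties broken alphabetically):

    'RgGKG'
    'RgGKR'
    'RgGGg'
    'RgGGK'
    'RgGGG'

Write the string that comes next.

RgGGR

The successor of RgGGG increments the rightmost position that isn't already R and resets every position after it to g.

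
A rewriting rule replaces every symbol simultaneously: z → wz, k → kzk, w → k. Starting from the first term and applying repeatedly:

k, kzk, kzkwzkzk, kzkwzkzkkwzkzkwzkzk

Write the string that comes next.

Applying the rule to each of the 19 symbols of kzkwzkzkkwzkzkwzkzk gives the pieces kzk wz kzk k wz kzk wz kzk kzk k wz kzk wz kzk k wz kzk wz kzk, which concatenate to the answer.

kzkwzkzkkwzkzkwzkzkkzkkwzkzkwzkzkkwzkzkwzkzk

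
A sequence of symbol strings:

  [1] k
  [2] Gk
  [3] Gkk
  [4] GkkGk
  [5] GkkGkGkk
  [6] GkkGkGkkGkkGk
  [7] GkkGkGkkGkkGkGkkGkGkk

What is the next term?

GkkGkGkkGkkGkGkkGkGkkGkkGkGkkGkkGk

This is a Fibonacci-style word recurrence s(k) = s(k−1)·s(k−2): e.g. Gk·k = Gkk.
The next term joins GkkGkGkkGkkGkGkkGkGkk and GkkGkGkkGkkGk.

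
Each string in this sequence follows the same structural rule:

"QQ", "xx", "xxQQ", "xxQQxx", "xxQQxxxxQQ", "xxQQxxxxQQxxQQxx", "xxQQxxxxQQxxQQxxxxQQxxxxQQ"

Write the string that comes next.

This is a Fibonacci-style word recurrence s(k) = s(k−1)·s(k−2): e.g. xx·QQ = xxQQ.
So term 8 is xxQQxxxxQQxxQQxxxxQQxxxxQQ·xxQQxxxxQQxxQQxx.

xxQQxxxxQQxxQQxxxxQQxxxxQQxxQQxxxxQQxxQQxx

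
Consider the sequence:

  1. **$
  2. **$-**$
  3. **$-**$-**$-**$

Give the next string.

s(k+1) = s(k)·-·s(k) — each term doubles the last with '-' between the halves.
Doubling **$-**$-**$-**$ with '-' between the halves:

**$-**$-**$-**$-**$-**$-**$-**$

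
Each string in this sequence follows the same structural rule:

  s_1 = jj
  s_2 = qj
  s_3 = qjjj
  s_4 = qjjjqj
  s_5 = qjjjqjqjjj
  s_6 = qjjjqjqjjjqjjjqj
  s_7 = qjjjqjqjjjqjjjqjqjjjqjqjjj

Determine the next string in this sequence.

qjjjqjqjjjqjjjqjqjjjqjqjjjqjjjqjqjjjqjjjqj

This is a Fibonacci-style word recurrence s(k) = s(k−1)·s(k−2): e.g. qj·jj = qjjj.
So term 8 is qjjjqjqjjjqjjjqjqjjjqjqjjj·qjjjqjqjjjqjjjqj.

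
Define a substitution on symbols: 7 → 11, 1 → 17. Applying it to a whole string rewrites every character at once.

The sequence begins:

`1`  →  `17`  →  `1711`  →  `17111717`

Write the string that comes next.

1711171717111711

Expanding 17111717: 1→17, 7→11, 1→17, 1→17, 1→17, 7→11, 1→17, 7→11. Concatenated: 17 11 17 17 17 11 17 11.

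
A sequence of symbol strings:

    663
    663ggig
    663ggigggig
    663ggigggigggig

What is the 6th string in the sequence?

Each term is the previous one with ggig appended.
From 663ggigggigggig, 2 further steps: 663ggigggigggig → 663ggigggigggigggig → (answer).

663ggigggigggigggigggig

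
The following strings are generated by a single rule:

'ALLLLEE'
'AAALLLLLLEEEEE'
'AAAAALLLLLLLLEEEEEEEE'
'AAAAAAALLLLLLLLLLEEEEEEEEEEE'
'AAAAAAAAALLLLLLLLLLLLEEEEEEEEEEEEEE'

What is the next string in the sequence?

The n-th term is 2n-1 A's then 2n+2 L's then 3n-1 E's (n = 1, 2, …).
Setting n = 6 gives 11, 14, 17 characters in each block.

AAAAAAAAAAALLLLLLLLLLLLLLEEEEEEEEEEEEEEEEE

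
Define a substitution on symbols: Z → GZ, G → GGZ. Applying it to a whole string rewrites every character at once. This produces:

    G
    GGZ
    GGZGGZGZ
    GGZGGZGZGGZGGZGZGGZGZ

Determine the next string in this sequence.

Rewriting the 21 symbols of GGZGGZGZGGZGGZGZGGZGZ one by one yields GGZ GGZ GZ GGZ GGZ GZ GGZ GZ GGZ GGZ GZ GGZ GGZ GZ GGZ GZ GGZ GGZ GZ GGZ GZ; concatenated:

GGZGGZGZGGZGGZGZGGZGZGGZGGZGZGGZGGZGZGGZGZGGZGGZGZGGZGZ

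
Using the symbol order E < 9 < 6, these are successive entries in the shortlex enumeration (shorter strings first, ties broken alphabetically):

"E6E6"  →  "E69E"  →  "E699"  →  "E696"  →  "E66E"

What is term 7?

E666

Continuing the enumeration 2 steps past E66E: E66E → E669 → (answer).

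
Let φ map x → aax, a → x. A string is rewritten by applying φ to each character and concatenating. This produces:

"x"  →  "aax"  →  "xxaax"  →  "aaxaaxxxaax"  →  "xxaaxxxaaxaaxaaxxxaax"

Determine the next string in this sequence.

aaxaaxxxaaxaaxaaxxxaaxxxaaxxxaaxaaxaaxxxaax

Replace each of the 21 characters of xxaaxxxaaxaaxaaxxxaax in place — aax aax x x aax aax aax x x aax x x aax x x aax aax aax x x aax — and concatenate.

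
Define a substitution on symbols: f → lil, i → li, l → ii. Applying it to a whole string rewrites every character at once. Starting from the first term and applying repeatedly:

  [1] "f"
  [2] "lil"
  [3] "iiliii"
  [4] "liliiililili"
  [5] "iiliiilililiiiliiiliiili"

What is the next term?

liliiilililiiiliiiliiilililiiilililiiilililiiili

Applying the rule to each of the 24 symbols of iiliiilililiiiliiiliiili gives the pieces li li ii li li li ii li ii li ii li li li ii li li li ii li li li ii li, which concatenate to the answer.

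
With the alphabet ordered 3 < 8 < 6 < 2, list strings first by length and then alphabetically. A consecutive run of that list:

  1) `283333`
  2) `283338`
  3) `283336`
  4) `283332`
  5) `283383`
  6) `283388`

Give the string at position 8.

283382

Continuing the enumeration 2 steps past 283388: 283388 → 283386 → (answer).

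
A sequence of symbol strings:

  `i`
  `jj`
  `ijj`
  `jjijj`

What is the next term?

ijjjjijj

From term 3 onward, concatenate the second-to-last term with the last: i·jj = ijj, jj·ijj = jjijj, …
The next term joins ijj and jjijj.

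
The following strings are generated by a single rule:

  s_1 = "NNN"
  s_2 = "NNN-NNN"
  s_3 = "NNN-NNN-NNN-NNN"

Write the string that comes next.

Each string is two copies of the previous one joined by '-'.
So the next term is two copies of NNN-NNN-NNN-NNN with '-' between the halves.

NNN-NNN-NNN-NNN-NNN-NNN-NNN-NNN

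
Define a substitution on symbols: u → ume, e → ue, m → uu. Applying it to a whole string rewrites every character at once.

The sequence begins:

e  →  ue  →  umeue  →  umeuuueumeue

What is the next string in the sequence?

Rewriting each symbol of umeuuueumeue: u→ume, m→uu, e→ue, u→ume, u→ume, u→ume, e→ue, u→ume, m→uu, e→ue, u→ume, e→ue, which concatenates to ume uu ue ume ume ume ue ume uu ue ume ue.

umeuuueumeumeumeueumeuuueumeue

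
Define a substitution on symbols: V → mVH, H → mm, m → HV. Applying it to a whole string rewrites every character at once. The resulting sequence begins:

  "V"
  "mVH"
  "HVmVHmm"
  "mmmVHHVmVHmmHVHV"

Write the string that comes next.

φ(mmmVHHVmVHmmHVHV) expands symbol-by-symbol to HV HV HV mVH mm mm mVH HV mVH mm HV HV mm mVH mm mVH; joining the 16 pieces gives the next term.

HVHVHVmVHmmmmmVHHVmVHmmHVHVmmmVHmmmVH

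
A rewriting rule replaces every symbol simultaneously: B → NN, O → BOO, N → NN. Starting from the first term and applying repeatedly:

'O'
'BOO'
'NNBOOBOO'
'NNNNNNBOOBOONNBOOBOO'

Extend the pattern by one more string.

Rewriting the 20 symbols of NNNNNNBOOBOONNBOOBOO one by one yields NN NN NN NN NN NN NN BOO BOO NN BOO BOO NN NN NN BOO BOO NN BOO BOO; concatenated:

NNNNNNNNNNNNNNBOOBOONNBOOBOONNNNNNBOOBOONNBOOBOO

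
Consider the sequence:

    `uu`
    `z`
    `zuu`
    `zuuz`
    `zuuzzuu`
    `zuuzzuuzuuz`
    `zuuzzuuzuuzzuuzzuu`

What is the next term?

From term 3 onward, concatenate the last term with the second-to-last: z·uu = zuu, zuu·z = zuuz, …
So term 8 is zuuzzuuzuuzzuuzzuu·zuuzzuuzuuz.

zuuzzuuzuuzzuuzzuuzuuzzuuzuuz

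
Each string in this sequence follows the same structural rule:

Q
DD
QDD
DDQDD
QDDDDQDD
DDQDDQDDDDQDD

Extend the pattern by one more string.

QDDDDQDDDDQDDQDDDDQDD

From term 3 onward, concatenate the second-to-last term with the last: Q·DD = QDD, DD·QDD = DDQDD, …
So term 7 is QDDDDQDD·DDQDDQDDDDQDD.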